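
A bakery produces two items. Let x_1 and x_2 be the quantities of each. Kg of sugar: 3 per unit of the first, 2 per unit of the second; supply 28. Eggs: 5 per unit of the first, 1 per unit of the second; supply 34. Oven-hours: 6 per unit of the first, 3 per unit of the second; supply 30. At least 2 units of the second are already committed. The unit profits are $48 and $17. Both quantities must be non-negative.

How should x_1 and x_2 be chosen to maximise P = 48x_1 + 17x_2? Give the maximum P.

x_1 = 4, x_2 = 2, maximum P = 226

Vertices and P = 48x_1 + 17x_2:
  (0, 10) → P = 170
  (0, 2) → P = 34
  (4, 2) → P = 226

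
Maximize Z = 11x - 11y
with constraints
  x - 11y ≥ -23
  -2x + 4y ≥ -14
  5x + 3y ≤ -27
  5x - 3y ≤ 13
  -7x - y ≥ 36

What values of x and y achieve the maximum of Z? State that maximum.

x = -13/3, y = -17/3, maximum Z = 44/3

Corner points and Z = 11x - 11y:
  (-183/29, 44/29) → Z = -2497/29
  (-13/3, -17/3) → Z = 44/3
  (-81/16, -9/16) → Z = -99/2
The feasible region is unbounded (it extends along (-2, -1), (-11, -1)), but Z strictly decreases along every unbounded feasible direction, so there is no improving ray and the maximum is attained at a vertex.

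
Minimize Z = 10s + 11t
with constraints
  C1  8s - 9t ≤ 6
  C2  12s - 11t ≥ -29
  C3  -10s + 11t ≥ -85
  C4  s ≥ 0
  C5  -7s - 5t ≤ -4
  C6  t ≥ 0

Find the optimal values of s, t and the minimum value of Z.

Extreme points and Z = 10s + 11t:
  (699/2, 310) → Z = 6905
  (3/4, 0) → Z = 15/2
  (0, 29/11) → Z = 29
  (0, 4/5) → Z = 44/5
  (4/7, 0) → Z = 40/7
The feasible region is unbounded (it extends along (11, 10), (11, 12)), but Z strictly increases along every unbounded feasible direction, so there is no improving ray and the minimum is attained at a vertex.

At the optimal vertex, -7s - 5t = -4 and t = 0.
Solving simultaneously gives s = 4/7, t = 0.

s = 4/7, t = 0, minimum Z = 40/7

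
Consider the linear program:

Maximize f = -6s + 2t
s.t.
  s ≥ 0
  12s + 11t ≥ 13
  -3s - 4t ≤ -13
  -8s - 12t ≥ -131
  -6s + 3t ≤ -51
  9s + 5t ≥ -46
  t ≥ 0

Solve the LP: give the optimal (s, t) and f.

Vertices and f = -6s + 2t:
  (335/32, 63/16) → f = -879/16
  (131/8, 0) → f = -393/4
  (17/2, 0) → f = -51

s = 17/2, t = 0, maximum f = -51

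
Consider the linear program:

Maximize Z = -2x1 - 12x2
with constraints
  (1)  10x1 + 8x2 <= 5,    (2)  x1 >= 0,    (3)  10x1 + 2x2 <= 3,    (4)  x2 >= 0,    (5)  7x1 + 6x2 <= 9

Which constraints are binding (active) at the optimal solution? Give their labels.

(2) and (4)

Vertices and Z = -2x1 - 12x2:
  (0, 5/8) → Z = -15/2
  (7/30, 1/3) → Z = -67/15
  (0, 0) → Z = 0
  (3/10, 0) → Z = -3/5

The maximum is at (0, 0). Substituting into each constraint, equality holds for (2) and (4); the remaining constraints have slack.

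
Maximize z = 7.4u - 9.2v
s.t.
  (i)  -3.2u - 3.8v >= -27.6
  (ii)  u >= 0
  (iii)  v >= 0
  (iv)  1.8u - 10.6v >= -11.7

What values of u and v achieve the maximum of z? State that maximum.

u = 8.625, v = 0, maximum z = 63.825

Vertices and z = 7.4u - 9.2v:
  (69/8, 0) → z = 2553/40
  (12405/2038, 2178/1019) → z = 258609/10190
  (0, 0) → z = 0
  (0, 117/106) → z = -2691/265

The optimum lies where -3.2u - 3.8v = -27.6 and v = 0.
Solving simultaneously gives u = 69/8, v = 0.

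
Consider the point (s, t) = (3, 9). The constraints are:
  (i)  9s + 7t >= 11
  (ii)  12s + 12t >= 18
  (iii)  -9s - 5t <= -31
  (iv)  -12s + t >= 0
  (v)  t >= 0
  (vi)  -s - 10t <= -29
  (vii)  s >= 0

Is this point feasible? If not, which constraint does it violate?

Constraint (iv): -12s + t = -27, which is not ≥ 0. All other constraints are satisfied.

not feasible — violates (iv)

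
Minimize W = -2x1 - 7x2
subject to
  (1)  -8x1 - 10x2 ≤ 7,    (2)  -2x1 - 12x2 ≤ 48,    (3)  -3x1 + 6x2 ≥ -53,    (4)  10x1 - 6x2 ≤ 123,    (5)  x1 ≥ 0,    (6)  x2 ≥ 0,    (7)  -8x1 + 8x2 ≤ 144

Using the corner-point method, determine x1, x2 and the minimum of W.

x1 = 231/4, x2 = 303/4, minimum W = -2583/4

Extreme points and W = -2x1 - 7x2:
  (123/10, 0) → W = -123/5
  (231/4, 303/4) → W = -2583/4
  (0, 0) → W = 0
  (0, 18) → W = -126

The binding constraints are 10x1 - 6x2 = 123 and -8x1 + 8x2 = 144.
Solving simultaneously gives x1 = 231/4, x2 = 303/4.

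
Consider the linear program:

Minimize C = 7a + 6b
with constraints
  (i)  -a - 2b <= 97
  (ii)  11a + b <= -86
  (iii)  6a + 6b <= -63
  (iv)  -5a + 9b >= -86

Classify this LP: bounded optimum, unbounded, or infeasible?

From the feasible point (-701/19, -571/19), moving in the direction (-2, 1) keeps every constraint satisfied while C decreases without bound.

unbounded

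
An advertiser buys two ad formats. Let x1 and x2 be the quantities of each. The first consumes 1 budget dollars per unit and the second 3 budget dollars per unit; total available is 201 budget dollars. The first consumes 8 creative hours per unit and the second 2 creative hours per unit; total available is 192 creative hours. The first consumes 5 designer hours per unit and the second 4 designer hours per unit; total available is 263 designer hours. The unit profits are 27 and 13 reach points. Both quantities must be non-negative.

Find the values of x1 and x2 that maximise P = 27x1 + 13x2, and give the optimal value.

The binding constraints are 8x1 + 2x2 = 192 and 5x1 + 4x2 = 263.
Solving simultaneously gives x1 = 11, x2 = 52.

x1 = 11, x2 = 52, maximum P = 973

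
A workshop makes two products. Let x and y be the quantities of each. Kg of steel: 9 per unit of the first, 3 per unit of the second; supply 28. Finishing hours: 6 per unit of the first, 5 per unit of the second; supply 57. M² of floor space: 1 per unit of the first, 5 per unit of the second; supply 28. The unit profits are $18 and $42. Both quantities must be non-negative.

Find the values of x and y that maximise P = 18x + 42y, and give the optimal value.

Corner points and P = 18x + 42y:
  (0, 0) → P = 0
  (0, 28/5) → P = 1176/5
  (28/9, 0) → P = 56
  (4/3, 16/3) → P = 248

The optimum lies where 9x + 3y = 28 and x + 5y = 28.
Solving simultaneously gives x = 4/3, y = 16/3.

x = 4/3, y = 16/3, maximum P = 248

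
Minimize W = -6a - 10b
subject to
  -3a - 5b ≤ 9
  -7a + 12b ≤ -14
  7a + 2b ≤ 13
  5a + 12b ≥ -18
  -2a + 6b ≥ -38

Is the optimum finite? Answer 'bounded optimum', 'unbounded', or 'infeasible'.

bounded optimum

Feasible corners and W = -6a - 10b:
  (92/49, -1/14) → W = -517/49
  (-1/3, -49/36) → W = 281/18
  (96/37, -191/74) → W = 379/37
The feasible region has finitely many vertices and no improving ray; the minimum is -517/49 at (92/49, -1/14).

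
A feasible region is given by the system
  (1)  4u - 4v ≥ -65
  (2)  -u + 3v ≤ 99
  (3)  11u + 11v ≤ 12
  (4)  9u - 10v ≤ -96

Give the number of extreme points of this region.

Of the 6 pairwise boundary intersections, those satisfying every inequality are:
  (-667/88, 763/88)
  (-133/2, -201/4)
  (-936/209, 1164/209)

3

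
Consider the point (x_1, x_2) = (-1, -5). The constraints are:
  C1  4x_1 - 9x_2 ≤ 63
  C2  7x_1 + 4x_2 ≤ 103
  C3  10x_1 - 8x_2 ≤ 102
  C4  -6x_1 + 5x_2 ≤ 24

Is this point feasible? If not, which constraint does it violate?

C1: 41 ≤ 63 ✓
C2: -27 ≤ 103 ✓
C3: 30 ≤ 102 ✓
C4: -19 ≤ 24 ✓

feasible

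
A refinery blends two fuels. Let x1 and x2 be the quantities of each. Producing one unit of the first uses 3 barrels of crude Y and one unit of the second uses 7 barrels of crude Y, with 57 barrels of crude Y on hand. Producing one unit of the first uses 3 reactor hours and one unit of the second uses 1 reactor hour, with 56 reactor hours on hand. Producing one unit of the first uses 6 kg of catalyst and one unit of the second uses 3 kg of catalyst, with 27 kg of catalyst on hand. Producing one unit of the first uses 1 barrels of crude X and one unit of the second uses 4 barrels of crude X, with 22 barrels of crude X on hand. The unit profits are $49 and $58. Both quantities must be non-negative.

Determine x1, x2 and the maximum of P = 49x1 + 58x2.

At the optimal vertex, 6x1 + 3x2 = 27 and x1 + 4x2 = 22.
Solving simultaneously gives x1 = 2, x2 = 5.

x1 = 2, x2 = 5, maximum P = 388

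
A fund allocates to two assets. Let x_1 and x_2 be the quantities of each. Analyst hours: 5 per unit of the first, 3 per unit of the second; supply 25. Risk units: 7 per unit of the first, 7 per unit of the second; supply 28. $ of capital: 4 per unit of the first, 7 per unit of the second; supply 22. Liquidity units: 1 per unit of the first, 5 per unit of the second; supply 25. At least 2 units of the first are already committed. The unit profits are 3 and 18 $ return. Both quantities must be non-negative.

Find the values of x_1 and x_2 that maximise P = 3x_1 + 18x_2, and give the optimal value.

x_1 = 2, x_2 = 2, maximum P = 42

Vertices and P = 3x_1 + 18x_2:
  (4, 0) → P = 12
  (2, 0) → P = 6
  (2, 2) → P = 42

At the optimal vertex, 7x_1 + 7x_2 = 28 and 4x_1 + 7x_2 = 22.
Solving simultaneously gives x_1 = 2, x_2 = 2.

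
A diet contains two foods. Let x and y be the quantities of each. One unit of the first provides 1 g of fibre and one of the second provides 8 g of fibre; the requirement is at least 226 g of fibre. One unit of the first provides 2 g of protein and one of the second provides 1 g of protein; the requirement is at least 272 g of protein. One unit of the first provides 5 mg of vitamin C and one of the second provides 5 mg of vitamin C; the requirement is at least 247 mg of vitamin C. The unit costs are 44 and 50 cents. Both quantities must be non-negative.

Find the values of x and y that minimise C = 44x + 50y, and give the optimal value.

The feasible region is unbounded (it extends along (0, 1), (1, 0)), but C strictly increases along every unbounded feasible direction, so there is no improving ray and the minimum is attained at a vertex.

x = 130, y = 12, minimum C = 6320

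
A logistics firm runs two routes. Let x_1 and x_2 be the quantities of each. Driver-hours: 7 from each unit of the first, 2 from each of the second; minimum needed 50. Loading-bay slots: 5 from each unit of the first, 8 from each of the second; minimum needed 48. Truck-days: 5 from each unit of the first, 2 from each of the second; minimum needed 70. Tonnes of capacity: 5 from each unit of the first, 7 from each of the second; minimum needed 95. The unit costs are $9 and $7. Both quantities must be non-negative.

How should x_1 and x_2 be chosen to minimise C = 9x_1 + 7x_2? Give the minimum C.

Feasible corners and C = 9x_1 + 7x_2:
  (0, 35) → C = 245
  (19, 0) → C = 171
  (12, 5) → C = 143
The feasible region is unbounded (it extends along (0, 1), (1, 0)), but C strictly increases along every unbounded feasible direction, so there is no improving ray and the minimum is attained at a vertex.

x_1 = 12, x_2 = 5, minimum C = 143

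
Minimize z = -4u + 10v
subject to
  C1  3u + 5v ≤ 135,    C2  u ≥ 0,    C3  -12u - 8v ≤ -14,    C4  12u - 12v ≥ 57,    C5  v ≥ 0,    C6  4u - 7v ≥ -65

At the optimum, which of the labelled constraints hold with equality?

C1 and C5

Extreme points and z = -4u + 10v:
  (635/32, 483/32) → z = 1145/16
  (45, 0) → z = -180
  (19/4, 0) → z = -19

The minimum is at (45, 0). Substituting into each constraint, equality holds for C1 and C5; the remaining constraints have slack.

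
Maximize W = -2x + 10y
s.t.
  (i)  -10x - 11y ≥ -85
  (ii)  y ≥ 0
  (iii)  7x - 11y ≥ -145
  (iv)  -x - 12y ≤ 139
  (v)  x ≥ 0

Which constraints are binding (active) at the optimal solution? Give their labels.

(i) and (v)

Extreme points and W = -2x + 10y:
  (17/2, 0) → W = -17
  (0, 85/11) → W = 850/11
  (0, 0) → W = 0

The maximum is at (0, 85/11). Substituting into each constraint, equality holds for (i) and (v); the remaining constraints have slack.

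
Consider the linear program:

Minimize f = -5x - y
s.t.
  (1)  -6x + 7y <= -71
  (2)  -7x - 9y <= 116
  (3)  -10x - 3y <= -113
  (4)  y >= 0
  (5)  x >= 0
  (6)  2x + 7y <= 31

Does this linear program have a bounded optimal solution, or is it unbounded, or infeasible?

Feasible corners and f = -5x - y:
  (71/6, 0) → f = -355/6
  (51/4, 11/14) → f = -1807/28
  (31/2, 0) → f = -155/2
The feasible region has finitely many vertices and no improving ray; the minimum is -155/2 at (31/2, 0).

bounded optimum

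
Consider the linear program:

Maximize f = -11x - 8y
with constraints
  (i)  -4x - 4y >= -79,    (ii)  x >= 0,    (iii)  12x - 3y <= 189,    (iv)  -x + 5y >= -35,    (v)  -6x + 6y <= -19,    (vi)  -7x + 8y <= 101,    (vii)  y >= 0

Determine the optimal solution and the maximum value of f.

x = 19/6, y = 0, maximum f = -209/6

Feasible corners and f = -11x - 8y:
  (331/20, 16/5) → f = -4153/20
  (275/24, 199/24) → f = -1539/8
  (63/4, 0) → f = -693/4
  (19/6, 0) → f = -209/6

The binding constraints are -6x + 6y = -19 and y = 0.
Solving simultaneously gives x = 19/6, y = 0.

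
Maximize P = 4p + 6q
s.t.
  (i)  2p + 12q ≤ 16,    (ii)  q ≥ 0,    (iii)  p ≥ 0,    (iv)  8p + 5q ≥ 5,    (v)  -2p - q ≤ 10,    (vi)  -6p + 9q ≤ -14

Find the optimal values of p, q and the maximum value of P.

p = 8, q = 0, maximum P = 32

Vertices and P = 4p + 6q:
  (8, 0) → P = 32
  (52/15, 34/45) → P = 92/5
  (7/3, 0) → P = 28/3

At the optimal vertex, 2p + 12q = 16 and q = 0.
Solving simultaneously gives p = 8, q = 0.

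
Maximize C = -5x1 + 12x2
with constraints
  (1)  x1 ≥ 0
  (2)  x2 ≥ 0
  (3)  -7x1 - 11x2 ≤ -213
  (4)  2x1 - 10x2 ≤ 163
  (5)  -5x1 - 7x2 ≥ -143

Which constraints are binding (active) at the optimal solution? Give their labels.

(1) and (5)

Corner points and C = -5x1 + 12x2:
  (0, 213/11) → C = 2556/11
  (0, 143/7) → C = 1716/7
  (41/3, 32/3) → C = 179/3

The maximum is at (0, 143/7). Substituting into each constraint, equality holds for (1) and (5); the remaining constraints have slack.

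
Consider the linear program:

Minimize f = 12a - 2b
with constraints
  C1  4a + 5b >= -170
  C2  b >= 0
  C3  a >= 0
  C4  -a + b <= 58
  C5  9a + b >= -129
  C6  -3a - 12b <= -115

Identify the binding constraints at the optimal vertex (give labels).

C3 and C4

Feasible corners and f = 12a - 2b:
  (115/3, 0) → f = 460
  (0, 58) → f = -116
  (0, 115/12) → f = -115/6
The feasible region is unbounded (it extends along (1, 1), (1, 0)), but f strictly increases along every unbounded feasible direction, so there is no improving ray and the minimum is attained at a vertex.

The minimum is at (0, 58). Substituting into each constraint, equality holds for C3 and C4; the remaining constraints have slack.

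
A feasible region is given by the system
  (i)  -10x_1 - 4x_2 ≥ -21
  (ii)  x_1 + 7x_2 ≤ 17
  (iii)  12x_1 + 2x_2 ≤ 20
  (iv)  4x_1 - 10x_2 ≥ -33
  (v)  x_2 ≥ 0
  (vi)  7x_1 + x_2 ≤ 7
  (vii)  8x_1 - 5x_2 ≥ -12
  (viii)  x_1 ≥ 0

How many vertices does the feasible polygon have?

Of the 28 pairwise boundary intersections, those satisfying every inequality are:
  (2/3, 7/3)
  (1/61, 148/61)
  (1, 0)
  (0, 0)
  (0, 12/5)

5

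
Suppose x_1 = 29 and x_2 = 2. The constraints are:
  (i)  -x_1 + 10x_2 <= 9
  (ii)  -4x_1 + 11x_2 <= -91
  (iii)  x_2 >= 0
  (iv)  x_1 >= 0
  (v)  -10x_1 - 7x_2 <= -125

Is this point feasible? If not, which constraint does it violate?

feasible

(i): -9 ≤ 9 ✓
(ii): -94 ≤ -91 ✓
(iii): 2 ≥ 0 ✓
(iv): 29 ≥ 0 ✓
(v): -304 ≤ -125 ✓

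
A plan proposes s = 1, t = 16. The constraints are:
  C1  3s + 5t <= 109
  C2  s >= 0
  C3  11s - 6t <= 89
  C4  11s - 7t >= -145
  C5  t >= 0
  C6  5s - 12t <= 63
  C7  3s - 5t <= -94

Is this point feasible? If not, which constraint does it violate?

Constraint C7: 3s - 5t = -77, which is not ≤ -94. All other constraints are satisfied.

not feasible — violates C7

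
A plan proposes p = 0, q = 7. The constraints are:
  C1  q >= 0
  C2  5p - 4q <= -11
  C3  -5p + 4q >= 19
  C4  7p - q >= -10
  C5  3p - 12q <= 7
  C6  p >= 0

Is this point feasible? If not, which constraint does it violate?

feasible

C1: 7 ≥ 0 ✓
C2: -28 ≤ -11 ✓
C3: 28 ≥ 19 ✓
C4: -7 ≥ -10 ✓
C5: -84 ≤ 7 ✓
C6: 0 ≥ 0 ✓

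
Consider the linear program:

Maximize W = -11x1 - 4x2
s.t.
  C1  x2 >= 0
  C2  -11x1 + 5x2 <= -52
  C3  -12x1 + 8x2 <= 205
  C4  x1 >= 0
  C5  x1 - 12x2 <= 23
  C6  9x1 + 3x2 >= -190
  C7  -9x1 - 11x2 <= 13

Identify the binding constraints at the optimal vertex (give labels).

Feasible corners and W = -11x1 - 4x2:
  (52/11, 0) → W = -52
  (23, 0) → W = -253
  (1441/28, 2879/28) → W = -27367/28
The feasible region is unbounded (it extends along (12, 1), (2, 3)), but W strictly decreases along every unbounded feasible direction, so there is no improving ray and the maximum is attained at a vertex.

The maximum is at (52/11, 0). Substituting into each constraint, equality holds for C1 and C2; the remaining constraints have slack.

C1 and C2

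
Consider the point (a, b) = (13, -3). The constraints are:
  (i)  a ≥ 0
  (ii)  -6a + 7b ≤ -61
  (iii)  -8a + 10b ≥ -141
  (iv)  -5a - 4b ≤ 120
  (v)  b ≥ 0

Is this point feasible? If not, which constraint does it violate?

not feasible — violates (v)

Constraint (v): b = -3, which is not ≥ 0. All other constraints are satisfied.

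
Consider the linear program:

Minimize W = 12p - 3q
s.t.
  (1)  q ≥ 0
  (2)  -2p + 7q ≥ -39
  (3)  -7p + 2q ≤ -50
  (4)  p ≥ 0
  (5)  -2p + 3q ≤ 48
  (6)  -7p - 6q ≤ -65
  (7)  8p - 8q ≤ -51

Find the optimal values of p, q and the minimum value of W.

Vertices and W = 12p - 3q:
  (246/17, 436/17) → W = 1644/17
  (251/20, 757/40) → W = 3753/40
  (231/8, 141/4) → W = 963/4

At the optimal vertex, -7p + 2q = -50 and 8p - 8q = -51.
Solving simultaneously gives p = 251/20, q = 757/40.

p = 251/20, q = 757/40, minimum W = 3753/40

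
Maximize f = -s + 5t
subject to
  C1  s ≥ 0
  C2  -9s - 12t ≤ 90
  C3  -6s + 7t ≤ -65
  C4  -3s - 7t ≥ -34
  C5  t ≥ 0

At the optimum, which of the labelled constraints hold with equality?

C3 and C4

Feasible corners and f = -s + 5t:
  (11, 1/7) → f = -72/7
  (65/6, 0) → f = -65/6
  (34/3, 0) → f = -34/3

The maximum is at (11, 1/7). Substituting into each constraint, equality holds for C3 and C4; the remaining constraints have slack.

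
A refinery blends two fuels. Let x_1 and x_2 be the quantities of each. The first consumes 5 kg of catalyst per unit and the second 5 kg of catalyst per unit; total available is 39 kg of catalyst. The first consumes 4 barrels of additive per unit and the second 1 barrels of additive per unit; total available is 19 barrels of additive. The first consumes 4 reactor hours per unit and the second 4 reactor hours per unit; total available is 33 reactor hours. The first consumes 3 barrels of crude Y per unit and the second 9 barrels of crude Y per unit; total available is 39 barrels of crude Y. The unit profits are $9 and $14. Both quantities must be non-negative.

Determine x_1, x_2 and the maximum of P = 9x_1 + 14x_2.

x_1 = 4, x_2 = 3, maximum P = 78

Feasible corners and P = 9x_1 + 14x_2:
  (0, 0) → P = 0
  (0, 13/3) → P = 182/3
  (19/4, 0) → P = 171/4
  (4, 3) → P = 78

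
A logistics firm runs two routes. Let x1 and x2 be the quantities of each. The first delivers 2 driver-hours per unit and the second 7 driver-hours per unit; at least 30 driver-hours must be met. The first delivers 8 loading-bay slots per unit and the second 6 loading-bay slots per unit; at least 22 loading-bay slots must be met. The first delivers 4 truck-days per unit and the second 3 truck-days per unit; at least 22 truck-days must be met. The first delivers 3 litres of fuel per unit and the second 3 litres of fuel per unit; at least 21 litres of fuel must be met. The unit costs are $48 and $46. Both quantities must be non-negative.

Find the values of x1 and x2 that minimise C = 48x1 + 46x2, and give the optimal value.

Feasible corners and C = 48x1 + 46x2:
  (0, 22/3) → C = 1012/3
  (15, 0) → C = 720
  (19/5, 16/5) → C = 1648/5
  (1, 6) → C = 324
The feasible region is unbounded (it extends along (0, 1), (1, 0)), but C strictly increases along every unbounded feasible direction, so there is no improving ray and the minimum is attained at a vertex.

The binding constraints are 4x1 + 3x2 = 22 and 3x1 + 3x2 = 21.
Solving simultaneously gives x1 = 1, x2 = 6.

x1 = 1, x2 = 6, minimum C = 324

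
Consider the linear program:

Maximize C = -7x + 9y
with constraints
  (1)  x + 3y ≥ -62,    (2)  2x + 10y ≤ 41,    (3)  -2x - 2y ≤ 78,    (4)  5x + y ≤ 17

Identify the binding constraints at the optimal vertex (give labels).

(2) and (3)

Extreme points and C = -7x + 9y:
  (-55/2, -23/2) → C = 89
  (113/14, -327/14) → C = -1867/7
  (-431/8, 119/8) → C = 511
  (43/16, 57/16) → C = 53/4

The maximum is at (-431/8, 119/8). Substituting into each constraint, equality holds for (2) and (3); the remaining constraints have slack.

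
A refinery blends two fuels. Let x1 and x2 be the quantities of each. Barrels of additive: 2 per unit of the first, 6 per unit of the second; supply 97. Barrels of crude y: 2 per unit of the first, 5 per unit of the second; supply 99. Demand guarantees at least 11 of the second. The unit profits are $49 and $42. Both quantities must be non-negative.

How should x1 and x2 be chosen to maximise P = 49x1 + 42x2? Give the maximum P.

x1 = 31/2, x2 = 11, maximum P = 2443/2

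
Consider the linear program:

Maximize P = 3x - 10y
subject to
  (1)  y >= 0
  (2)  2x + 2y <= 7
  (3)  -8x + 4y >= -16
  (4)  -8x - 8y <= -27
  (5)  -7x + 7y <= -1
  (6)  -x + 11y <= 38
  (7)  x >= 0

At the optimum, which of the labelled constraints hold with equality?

Vertices and P = 3x - 10y:
  (5/2, 1) → P = -5/2
  (51/28, 47/28) → P = -317/28
  (59/24, 11/12) → P = -43/24
  (197/112, 181/112) → P = -1219/112

The maximum is at (59/24, 11/12). Substituting into each constraint, equality holds for (3) and (4); the remaining constraints have slack.

(3) and (4)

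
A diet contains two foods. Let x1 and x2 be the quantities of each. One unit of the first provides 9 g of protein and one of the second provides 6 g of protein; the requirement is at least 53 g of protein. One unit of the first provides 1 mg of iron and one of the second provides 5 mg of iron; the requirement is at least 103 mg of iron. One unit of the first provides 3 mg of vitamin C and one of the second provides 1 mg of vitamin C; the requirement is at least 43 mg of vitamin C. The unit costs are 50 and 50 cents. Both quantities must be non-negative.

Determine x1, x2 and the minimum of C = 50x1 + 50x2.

Feasible corners and C = 50x1 + 50x2:
  (0, 43) → C = 2150
  (103, 0) → C = 5150
  (8, 19) → C = 1350
The feasible region is unbounded (it extends along (0, 1), (1, 0)), but C strictly increases along every unbounded feasible direction, so there is no improving ray and the minimum is attained at a vertex.

The optimum lies where x1 + 5x2 = 103 and 3x1 + x2 = 43.
Solving simultaneously gives x1 = 8, x2 = 19.

x1 = 8, x2 = 19, minimum C = 1350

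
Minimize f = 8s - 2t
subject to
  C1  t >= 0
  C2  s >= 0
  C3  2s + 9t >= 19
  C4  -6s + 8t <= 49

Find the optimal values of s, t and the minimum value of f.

s = 0, t = 49/8, minimum f = -49/4

The feasible region is unbounded (it extends along (4, 3), (1, 0)), but f strictly increases along every unbounded feasible direction, so there is no improving ray and the minimum is attained at a vertex.

At the optimal vertex, s = 0 and -6s + 8t = 49.
Solving simultaneously gives s = 0, t = 49/8.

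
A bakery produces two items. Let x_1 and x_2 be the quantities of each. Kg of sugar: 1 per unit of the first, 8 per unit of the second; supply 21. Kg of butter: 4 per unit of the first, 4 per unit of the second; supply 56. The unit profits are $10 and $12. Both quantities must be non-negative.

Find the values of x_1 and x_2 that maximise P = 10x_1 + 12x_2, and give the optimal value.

x_1 = 13, x_2 = 1, maximum P = 142

Feasible corners and P = 10x_1 + 12x_2:
  (0, 0) → P = 0
  (0, 21/8) → P = 63/2
  (14, 0) → P = 140
  (13, 1) → P = 142

The binding constraints are x_1 + 8x_2 = 21 and 4x_1 + 4x_2 = 56.
Solving simultaneously gives x_1 = 13, x_2 = 1.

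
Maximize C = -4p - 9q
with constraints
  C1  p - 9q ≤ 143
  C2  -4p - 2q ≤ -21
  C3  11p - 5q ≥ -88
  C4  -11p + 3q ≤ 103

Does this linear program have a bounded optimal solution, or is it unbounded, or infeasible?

Vertices and C = -4p - 9q:
  (25/2, -29/2) → C = 161/2
  (-71/42, 583/42) → C = -709/6
The feasible region has finitely many vertices and no improving ray; the maximum is 161/2 at (25/2, -29/2).

bounded optimum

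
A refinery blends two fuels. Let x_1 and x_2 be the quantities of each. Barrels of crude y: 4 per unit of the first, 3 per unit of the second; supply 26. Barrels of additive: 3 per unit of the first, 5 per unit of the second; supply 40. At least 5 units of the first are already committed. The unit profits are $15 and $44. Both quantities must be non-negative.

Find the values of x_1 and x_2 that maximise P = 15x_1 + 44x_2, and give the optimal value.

Corner points and P = 15x_1 + 44x_2:
  (13/2, 0) → P = 195/2
  (5, 0) → P = 75
  (5, 2) → P = 163

The optimum lies where 4x_1 + 3x_2 = 26 and x_1 = 5.
Solving simultaneously gives x_1 = 5, x_2 = 2.

x_1 = 5, x_2 = 2, maximum P = 163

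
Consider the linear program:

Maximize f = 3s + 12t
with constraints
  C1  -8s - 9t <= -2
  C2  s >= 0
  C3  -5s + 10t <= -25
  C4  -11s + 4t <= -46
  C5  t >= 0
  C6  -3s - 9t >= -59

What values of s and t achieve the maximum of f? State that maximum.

Feasible corners and f = 3s + 12t:
  (5, 0) → f = 15
  (163/15, 44/15) → f = 339/5
  (59/3, 0) → f = 59

The optimum lies where -5s + 10t = -25 and -3s - 9t = -59.
Solving simultaneously gives s = 163/15, t = 44/15.

s = 163/15, t = 44/15, maximum f = 339/5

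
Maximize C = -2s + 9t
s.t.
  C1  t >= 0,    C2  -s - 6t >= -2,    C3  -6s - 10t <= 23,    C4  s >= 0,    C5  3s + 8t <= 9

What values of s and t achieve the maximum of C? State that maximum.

Vertices and C = -2s + 9t:
  (2, 0) → C = -4
  (0, 0) → C = 0
  (0, 1/3) → C = 3

s = 0, t = 1/3, maximum C = 3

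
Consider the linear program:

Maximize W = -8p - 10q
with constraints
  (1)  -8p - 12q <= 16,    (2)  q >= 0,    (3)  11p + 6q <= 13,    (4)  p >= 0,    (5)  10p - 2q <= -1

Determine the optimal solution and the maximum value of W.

Feasible corners and W = -8p - 10q:
  (0, 13/6) → W = -65/3
  (10/41, 141/82) → W = -785/41
  (0, 1/2) → W = -5

The binding constraints are p = 0 and 10p - 2q = -1.
Solving simultaneously gives p = 0, q = 1/2.

p = 0, q = 1/2, maximum W = -5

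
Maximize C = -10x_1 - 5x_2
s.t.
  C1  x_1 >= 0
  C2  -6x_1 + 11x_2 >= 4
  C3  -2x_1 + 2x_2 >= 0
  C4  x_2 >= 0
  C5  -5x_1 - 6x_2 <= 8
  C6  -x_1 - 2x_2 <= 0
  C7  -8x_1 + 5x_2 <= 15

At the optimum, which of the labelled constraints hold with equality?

Extreme points and C = -10x_1 - 5x_2:
  (0, 4/11) → C = -20/11
  (0, 3) → C = -15
  (4/5, 4/5) → C = -12
The feasible region is unbounded (it extends along (5, 8), (1, 1)), but C strictly decreases along every unbounded feasible direction, so there is no improving ray and the maximum is attained at a vertex.

The maximum is at (0, 4/11). Substituting into each constraint, equality holds for C1 and C2; the remaining constraints have slack.

C1 and C2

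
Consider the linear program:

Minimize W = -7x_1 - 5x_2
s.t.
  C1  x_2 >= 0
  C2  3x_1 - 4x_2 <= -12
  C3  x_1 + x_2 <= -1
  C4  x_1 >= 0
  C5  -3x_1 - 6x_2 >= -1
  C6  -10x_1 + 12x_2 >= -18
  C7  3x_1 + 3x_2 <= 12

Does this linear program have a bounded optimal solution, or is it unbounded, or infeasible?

infeasible

The boundaries x_2 = 0 and 3x_1 - 4x_2 = -12 meet at (-4, 0), but that point violates x_1 ≥ 0. Every candidate vertex is excluded by some other constraint, so the feasible region is empty.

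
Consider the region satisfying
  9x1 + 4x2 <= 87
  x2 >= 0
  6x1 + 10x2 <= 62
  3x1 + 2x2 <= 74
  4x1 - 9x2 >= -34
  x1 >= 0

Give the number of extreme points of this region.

5

Intersecting each pair of boundary lines and keeping only the points that satisfy every inequality leaves:
  (29/3, 0)
  (311/33, 6/11)
  (0, 0)
  (109/47, 226/47)
  (0, 34/9)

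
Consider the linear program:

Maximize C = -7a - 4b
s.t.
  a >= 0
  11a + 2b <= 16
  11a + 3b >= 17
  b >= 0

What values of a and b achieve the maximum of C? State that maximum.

a = 14/11, b = 1, maximum C = -142/11

At the optimal vertex, 11a + 2b = 16 and 11a + 3b = 17.
Solving simultaneously gives a = 14/11, b = 1.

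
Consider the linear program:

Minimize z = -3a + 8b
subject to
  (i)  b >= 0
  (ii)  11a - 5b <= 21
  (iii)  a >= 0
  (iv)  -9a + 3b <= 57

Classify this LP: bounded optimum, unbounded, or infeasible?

bounded optimum

Corner points and z = -3a + 8b:
  (21/11, 0) → z = -63/11
  (0, 0) → z = 0
  (0, 19) → z = 152
The feasible region has finitely many vertices and no improving ray; the minimum is -63/11 at (21/11, 0).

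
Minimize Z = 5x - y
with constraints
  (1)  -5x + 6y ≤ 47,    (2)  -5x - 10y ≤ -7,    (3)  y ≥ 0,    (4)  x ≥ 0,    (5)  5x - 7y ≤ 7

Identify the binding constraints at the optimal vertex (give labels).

(1) and (4)

Feasible corners and Z = 5x - y:
  (0, 47/6) → Z = -47/6
  (7/5, 0) → Z = 7
  (0, 7/10) → Z = -7/10
The feasible region is unbounded (it extends along (6, 5), (7, 5)), but Z strictly increases along every unbounded feasible direction, so there is no improving ray and the minimum is attained at a vertex.

The minimum is at (0, 47/6). Substituting into each constraint, equality holds for (1) and (4); the remaining constraints have slack.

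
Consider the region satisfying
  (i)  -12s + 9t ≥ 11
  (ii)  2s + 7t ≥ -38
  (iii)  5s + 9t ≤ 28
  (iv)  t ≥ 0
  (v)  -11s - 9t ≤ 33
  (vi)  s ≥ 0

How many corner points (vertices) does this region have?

Of the 15 pairwise boundary intersections, those satisfying every inequality are:
  (1, 23/9)
  (0, 11/9)
  (0, 28/9)

3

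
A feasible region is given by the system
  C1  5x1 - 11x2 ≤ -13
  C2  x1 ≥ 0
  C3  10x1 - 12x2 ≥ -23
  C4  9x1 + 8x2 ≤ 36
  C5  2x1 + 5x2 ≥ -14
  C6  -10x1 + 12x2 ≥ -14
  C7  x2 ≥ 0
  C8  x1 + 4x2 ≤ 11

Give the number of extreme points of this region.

Intersecting each pair of boundary lines and keeping only the points that satisfy every inequality leaves:
  (0, 13/11)
  (292/139, 297/139)
  (0, 23/12)
  (10/13, 133/52)
  (2, 9/4)

5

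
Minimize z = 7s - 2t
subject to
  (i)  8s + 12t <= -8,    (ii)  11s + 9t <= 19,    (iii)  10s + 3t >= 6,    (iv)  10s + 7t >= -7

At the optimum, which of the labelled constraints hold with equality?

Feasible corners and z = 7s - 2t:
  (5, -4) → z = 43
  (1, -4/3) → z = 29/3
  (63/40, -13/4) → z = 701/40
The feasible region is unbounded (it extends along (7, -10), (9, -11)), but z strictly increases along every unbounded feasible direction, so there is no improving ray and the minimum is attained at a vertex.

The minimum is at (1, -4/3). Substituting into each constraint, equality holds for (i) and (iii); the remaining constraints have slack.

(i) and (iii)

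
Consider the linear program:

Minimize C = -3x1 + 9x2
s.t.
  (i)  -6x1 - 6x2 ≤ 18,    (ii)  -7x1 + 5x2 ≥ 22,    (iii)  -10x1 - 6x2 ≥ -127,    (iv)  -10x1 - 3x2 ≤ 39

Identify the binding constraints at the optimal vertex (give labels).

Feasible corners and C = -3x1 + 9x2:
  (-37/12, 1/12) → C = 10
  (-30/7, 9/7) → C = 171/7
  (503/92, 1109/92) → C = 2118/23
  (-41/2, 166/3) → C = 1119/2

The minimum is at (-37/12, 1/12). Substituting into each constraint, equality holds for (i) and (ii); the remaining constraints have slack.

(i) and (ii)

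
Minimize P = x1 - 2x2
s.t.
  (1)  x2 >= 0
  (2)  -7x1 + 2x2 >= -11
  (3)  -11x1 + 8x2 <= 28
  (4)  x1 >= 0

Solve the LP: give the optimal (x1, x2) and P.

x1 = 72/17, x2 = 317/34, minimum P = -245/17

Corner points and P = x1 - 2x2:
  (11/7, 0) → P = 11/7
  (0, 0) → P = 0
  (72/17, 317/34) → P = -245/17
  (0, 7/2) → P = -7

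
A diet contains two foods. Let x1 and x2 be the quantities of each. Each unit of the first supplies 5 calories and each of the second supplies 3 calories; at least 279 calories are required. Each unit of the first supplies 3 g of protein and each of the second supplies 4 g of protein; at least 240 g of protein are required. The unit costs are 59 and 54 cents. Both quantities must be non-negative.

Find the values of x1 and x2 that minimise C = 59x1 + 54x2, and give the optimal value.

x1 = 36, x2 = 33, minimum C = 3906

Corner points and C = 59x1 + 54x2:
  (0, 93) → C = 5022
  (80, 0) → C = 4720
  (36, 33) → C = 3906
The feasible region is unbounded (it extends along (0, 1), (1, 0)), but C strictly increases along every unbounded feasible direction, so there is no improving ray and the minimum is attained at a vertex.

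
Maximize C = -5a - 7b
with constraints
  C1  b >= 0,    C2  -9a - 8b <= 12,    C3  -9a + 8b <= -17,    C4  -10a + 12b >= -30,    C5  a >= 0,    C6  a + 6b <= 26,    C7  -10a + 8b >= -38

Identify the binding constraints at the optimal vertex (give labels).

Extreme points and C = -5a - 7b:
  (17/9, 0) → C = -85/9
  (3, 0) → C = -15
  (5, 7/2) → C = -99/2
  (27/5, 2) → C = -41
  (109/17, 111/34) → C = -1867/34

The maximum is at (17/9, 0). Substituting into each constraint, equality holds for C1 and C3; the remaining constraints have slack.

C1 and C3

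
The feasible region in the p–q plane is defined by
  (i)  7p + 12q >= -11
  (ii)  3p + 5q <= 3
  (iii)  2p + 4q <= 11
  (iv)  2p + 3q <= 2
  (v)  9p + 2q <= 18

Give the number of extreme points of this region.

Of the 10 pairwise boundary intersections, those satisfying every inequality are:
  (-44, 99/4)
  (119/47, -225/94)
  (-43/2, 27/2)
  (1, 0)
  (50/23, -18/23)

5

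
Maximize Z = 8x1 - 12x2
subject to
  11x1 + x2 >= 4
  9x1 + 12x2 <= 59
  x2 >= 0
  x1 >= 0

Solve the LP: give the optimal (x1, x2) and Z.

x1 = 59/9, x2 = 0, maximum Z = 472/9

The binding constraints are 9x1 + 12x2 = 59 and x2 = 0.
Solving simultaneously gives x1 = 59/9, x2 = 0.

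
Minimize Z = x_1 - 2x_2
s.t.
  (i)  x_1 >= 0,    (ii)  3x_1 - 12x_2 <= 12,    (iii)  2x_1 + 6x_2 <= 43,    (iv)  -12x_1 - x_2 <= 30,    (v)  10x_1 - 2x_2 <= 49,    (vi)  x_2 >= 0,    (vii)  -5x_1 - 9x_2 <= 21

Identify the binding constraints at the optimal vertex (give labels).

(i) and (iii)

Corner points and Z = x_1 - 2x_2:
  (0, 43/6) → Z = -43/3
  (0, 0) → Z = 0
  (94/19, 9/38) → Z = 85/19
  (4, 0) → Z = 4
  (95/16, 83/16) → Z = -71/16

The minimum is at (0, 43/6). Substituting into each constraint, equality holds for (i) and (iii); the remaining constraints have slack.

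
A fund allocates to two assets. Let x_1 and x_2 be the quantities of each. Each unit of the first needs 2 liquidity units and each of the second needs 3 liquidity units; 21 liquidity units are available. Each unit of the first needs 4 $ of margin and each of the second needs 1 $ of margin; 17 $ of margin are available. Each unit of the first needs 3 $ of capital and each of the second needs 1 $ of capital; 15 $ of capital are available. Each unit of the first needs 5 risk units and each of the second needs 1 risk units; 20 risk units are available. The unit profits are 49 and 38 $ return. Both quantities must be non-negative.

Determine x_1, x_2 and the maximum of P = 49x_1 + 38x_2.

x_1 = 3, x_2 = 5, maximum P = 337

Corner points and P = 49x_1 + 38x_2:
  (0, 0) → P = 0
  (0, 7) → P = 266
  (4, 0) → P = 196
  (3, 5) → P = 337

The binding constraints are 2x_1 + 3x_2 = 21 and 4x_1 + x_2 = 17.
Solving simultaneously gives x_1 = 3, x_2 = 5.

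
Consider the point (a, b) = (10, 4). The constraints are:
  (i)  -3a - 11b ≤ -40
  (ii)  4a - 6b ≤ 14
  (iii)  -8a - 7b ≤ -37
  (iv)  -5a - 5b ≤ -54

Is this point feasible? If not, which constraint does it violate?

Constraint (ii): 4a - 6b = 16, which is not ≤ 14. All other constraints are satisfied.

not feasible — violates (ii)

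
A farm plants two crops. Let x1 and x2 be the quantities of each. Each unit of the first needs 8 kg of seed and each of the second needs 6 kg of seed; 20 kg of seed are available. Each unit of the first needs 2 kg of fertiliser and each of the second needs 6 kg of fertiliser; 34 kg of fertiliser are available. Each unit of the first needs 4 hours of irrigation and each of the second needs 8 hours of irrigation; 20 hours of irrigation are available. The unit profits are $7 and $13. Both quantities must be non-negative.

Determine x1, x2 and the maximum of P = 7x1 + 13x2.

x1 = 1, x2 = 2, maximum P = 33

Extreme points and P = 7x1 + 13x2:
  (0, 0) → P = 0
  (0, 5/2) → P = 65/2
  (5/2, 0) → P = 35/2
  (1, 2) → P = 33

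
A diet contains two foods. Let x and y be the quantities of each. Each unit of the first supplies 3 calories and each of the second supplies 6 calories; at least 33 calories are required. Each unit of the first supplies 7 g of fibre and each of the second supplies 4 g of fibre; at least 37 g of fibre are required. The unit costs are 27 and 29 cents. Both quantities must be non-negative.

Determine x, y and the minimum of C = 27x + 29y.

x = 3, y = 4, minimum C = 197

Extreme points and C = 27x + 29y:
  (0, 37/4) → C = 1073/4
  (11, 0) → C = 297
  (3, 4) → C = 197
The feasible region is unbounded (it extends along (0, 1), (1, 0)), but C strictly increases along every unbounded feasible direction, so there is no improving ray and the minimum is attained at a vertex.

The binding constraints are 3x + 6y = 33 and 7x + 4y = 37.
Solving simultaneously gives x = 3, y = 4.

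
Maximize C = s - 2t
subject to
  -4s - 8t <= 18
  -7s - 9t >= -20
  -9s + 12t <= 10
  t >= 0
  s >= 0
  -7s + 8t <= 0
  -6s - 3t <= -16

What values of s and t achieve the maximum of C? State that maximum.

Vertices and C = s - 2t:
  (20/7, 0) → C = 20/7
  (28/11, 8/33) → C = 68/33
  (8/3, 0) → C = 8/3

s = 20/7, t = 0, maximum C = 20/7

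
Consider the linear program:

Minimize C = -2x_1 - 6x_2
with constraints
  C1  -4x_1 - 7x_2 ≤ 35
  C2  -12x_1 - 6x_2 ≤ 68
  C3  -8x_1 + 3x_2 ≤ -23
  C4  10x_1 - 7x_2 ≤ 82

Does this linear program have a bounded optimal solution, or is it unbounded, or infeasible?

unbounded

From the feasible point (14/17, -93/17), moving in the direction (3, 8) keeps every constraint satisfied while C decreases without bound.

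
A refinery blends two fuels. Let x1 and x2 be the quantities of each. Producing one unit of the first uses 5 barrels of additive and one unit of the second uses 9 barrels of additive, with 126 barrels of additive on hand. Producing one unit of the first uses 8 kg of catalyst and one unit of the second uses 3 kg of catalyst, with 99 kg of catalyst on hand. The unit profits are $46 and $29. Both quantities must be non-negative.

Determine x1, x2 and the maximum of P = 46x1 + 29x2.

x1 = 9, x2 = 9, maximum P = 675

At the optimal vertex, 5x1 + 9x2 = 126 and 8x1 + 3x2 = 99.
Solving simultaneously gives x1 = 9, x2 = 9.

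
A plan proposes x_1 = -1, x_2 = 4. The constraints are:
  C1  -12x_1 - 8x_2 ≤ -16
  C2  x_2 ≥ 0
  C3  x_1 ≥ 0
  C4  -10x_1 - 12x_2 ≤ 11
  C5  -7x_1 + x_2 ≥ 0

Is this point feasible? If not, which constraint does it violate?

not feasible — violates C3

Constraint C3: x_1 = -1, which is not ≥ 0. All other constraints are satisfied.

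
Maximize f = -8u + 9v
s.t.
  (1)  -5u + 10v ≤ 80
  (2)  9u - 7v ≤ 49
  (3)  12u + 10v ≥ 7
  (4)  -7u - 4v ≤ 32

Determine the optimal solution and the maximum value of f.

u = -73/17, v = 199/34, maximum f = 2959/34

Feasible corners and f = -8u + 9v:
  (210/11, 193/11) → f = 57/11
  (-73/17, 199/34) → f = 2959/34
  (539/174, -175/58) → f = -9037/174

The optimum lies where -5u + 10v = 80 and 12u + 10v = 7.
Solving simultaneously gives u = -73/17, v = 199/34.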